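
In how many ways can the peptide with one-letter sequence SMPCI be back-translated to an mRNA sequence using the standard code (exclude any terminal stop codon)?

144

Ser: 6 codons.
Met: 1 codon.
Pro: 4 codons.
Cys: 2 codons.
Ile: 3 codons.
6 × 1 × 4 × 2 × 3 = 144.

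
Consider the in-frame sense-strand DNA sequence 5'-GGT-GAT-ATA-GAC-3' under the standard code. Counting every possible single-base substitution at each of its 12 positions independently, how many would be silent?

Codon 1 (GGT, Gly): 3 synonymous substitutions.
Codon 2 (GAT, Asp): 1 synonymous substitution.
Codon 3 (ATA, Ile): 2 synonymous substitutions.
Codon 4 (GAC, Asp): 1 synonymous substitution.
Total: 3 + 1 + 2 + 1 = 7.

7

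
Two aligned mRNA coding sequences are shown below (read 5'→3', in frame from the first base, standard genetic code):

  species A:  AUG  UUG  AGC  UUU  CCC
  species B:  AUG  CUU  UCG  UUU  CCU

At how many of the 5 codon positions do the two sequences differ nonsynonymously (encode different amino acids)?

Codon 1: AUG Met / AUG Met — identical.
Codon 2: UUG Leu / CUU Leu — synonymous.
Codon 3: AGC Ser / UCG Ser — synonymous.
Codon 4: UUU Phe / UUU Phe — identical.
Codon 5: CCC Pro / CCU Pro — synonymous.
Nonsynonymous differences: 0.

0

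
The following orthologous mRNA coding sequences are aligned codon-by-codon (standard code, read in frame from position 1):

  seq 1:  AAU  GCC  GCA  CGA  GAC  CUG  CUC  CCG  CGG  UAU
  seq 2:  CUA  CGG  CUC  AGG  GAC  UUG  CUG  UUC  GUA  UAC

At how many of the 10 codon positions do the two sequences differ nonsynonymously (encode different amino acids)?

Codon 1: AAU Asn / CUA Leu — nonsynonymous.
Codon 2: GCC Ala / CGG Arg — nonsynonymous.
Codon 3: GCA Ala / CUC Leu — nonsynonymous.
Codon 4: CGA Arg / AGG Arg — synonymous.
Codon 5: GAC Asp / GAC Asp — identical.
Codon 6: CUG Leu / UUG Leu — synonymous.
Codon 7: CUC Leu / CUG Leu — synonymous.
Codon 8: CCG Pro / UUC Phe — nonsynonymous.
Codon 9: CGG Arg / GUA Val — nonsynonymous.
Codon 10: UAU Tyr / UAC Tyr — synonymous.
Nonsynonymous differences: 5.

5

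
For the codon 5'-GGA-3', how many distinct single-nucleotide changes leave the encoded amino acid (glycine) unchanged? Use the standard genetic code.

3

Position 1: none → 0 synonymous.
Position 2: none → 0 synonymous.
Position 3: GGU, GGC, GGG → 3 synonymous.
Total: 0 + 0 + 3 = 3.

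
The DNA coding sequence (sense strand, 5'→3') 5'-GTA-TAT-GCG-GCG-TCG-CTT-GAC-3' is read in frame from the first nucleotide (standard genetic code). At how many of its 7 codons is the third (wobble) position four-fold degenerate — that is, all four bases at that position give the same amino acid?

Codon 1 GTA (Val): third position 4-fold.
Codon 2 TAT (Tyr): third position 2-fold.
Codon 3 GCG (Ala): third position 4-fold.
Codon 4 GCG (Ala): third position 4-fold.
Codon 5 TCG (Ser): third position 4-fold.
Codon 6 CTT (Leu): third position 4-fold.
Codon 7 GAC (Asp): third position 2-fold.
Four-fold degenerate third positions: 5.

5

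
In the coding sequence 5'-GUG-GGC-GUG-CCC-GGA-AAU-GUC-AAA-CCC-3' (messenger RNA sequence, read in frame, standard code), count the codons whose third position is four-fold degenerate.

7

Codon 1 GUG (Val): third position 4-fold.
Codon 2 GGC (Gly): third position 4-fold.
Codon 3 GUG (Val): third position 4-fold.
Codon 4 CCC (Pro): third position 4-fold.
Codon 5 GGA (Gly): third position 4-fold.
Codon 6 AAU (Asn): third position 2-fold.
Codon 7 GUC (Val): third position 4-fold.
Codon 8 AAA (Lys): third position 2-fold.
Codon 9 CCC (Pro): third position 4-fold.
Four-fold degenerate third positions: 7.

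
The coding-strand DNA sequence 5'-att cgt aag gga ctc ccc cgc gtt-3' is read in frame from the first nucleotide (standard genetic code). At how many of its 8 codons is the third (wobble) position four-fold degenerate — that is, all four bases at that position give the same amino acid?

6

Codon 1 ATT (Ile): third position 3-fold.
Codon 2 CGT (Arg): third position 4-fold.
Codon 3 AAG (Lys): third position 2-fold.
Codon 4 GGA (Gly): third position 4-fold.
Codon 5 CTC (Leu): third position 4-fold.
Codon 6 CCC (Pro): third position 4-fold.
Codon 7 CGC (Arg): third position 4-fold.
Codon 8 GTT (Val): third position 4-fold.
Four-fold degenerate third positions: 6.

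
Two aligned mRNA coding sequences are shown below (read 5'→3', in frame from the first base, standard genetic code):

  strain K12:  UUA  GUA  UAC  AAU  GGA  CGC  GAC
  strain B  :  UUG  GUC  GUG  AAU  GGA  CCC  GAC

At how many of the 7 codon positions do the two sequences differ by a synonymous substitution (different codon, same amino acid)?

2

Codon 1: UUA Leu / UUG Leu — synonymous.
Codon 2: GUA Val / GUC Val — synonymous.
Codon 3: UAC Tyr / GUG Val — nonsynonymous.
Codon 4: AAU Asn / AAU Asn — identical.
Codon 5: GGA Gly / GGA Gly — identical.
Codon 6: CGC Arg / CCC Pro — nonsynonymous.
Codon 7: GAC Asp / GAC Asp — identical.
Synonymous differences: 2.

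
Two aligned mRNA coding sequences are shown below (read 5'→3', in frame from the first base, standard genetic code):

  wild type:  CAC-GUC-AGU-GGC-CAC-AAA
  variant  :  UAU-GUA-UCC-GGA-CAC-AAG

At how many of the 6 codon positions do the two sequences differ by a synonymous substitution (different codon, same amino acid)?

4

Codon 1: CAC His / UAU Tyr — nonsynonymous.
Codon 2: GUC Val / GUA Val — synonymous.
Codon 3: AGU Ser / UCC Ser — synonymous.
Codon 4: GGC Gly / GGA Gly — synonymous.
Codon 5: CAC His / CAC His — identical.
Codon 6: AAA Lys / AAG Lys — synonymous.
Synonymous differences: 4.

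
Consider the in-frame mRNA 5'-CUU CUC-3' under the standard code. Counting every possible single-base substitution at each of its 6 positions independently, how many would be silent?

6

Codon 1 (CUU, Leu): 3 synonymous substitutions.
Codon 2 (CUC, Leu): 3 synonymous substitutions.
Total: 3 + 3 = 6.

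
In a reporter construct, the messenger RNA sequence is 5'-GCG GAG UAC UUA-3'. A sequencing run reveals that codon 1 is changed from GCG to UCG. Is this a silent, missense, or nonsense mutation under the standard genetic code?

Position 1 falls in codon 1: GCG → Ala.
After the substitution the codon is UCG → Ser.
Ala ≠ Ser, so this is a missense mutation.

missense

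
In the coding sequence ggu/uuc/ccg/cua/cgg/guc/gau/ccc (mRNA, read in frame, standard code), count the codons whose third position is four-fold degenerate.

6

Codon 1 GGU (Gly): third position 4-fold.
Codon 2 UUC (Phe): third position 2-fold.
Codon 3 CCG (Pro): third position 4-fold.
Codon 4 CUA (Leu): third position 4-fold.
Codon 5 CGG (Arg): third position 4-fold.
Codon 6 GUC (Val): third position 4-fold.
Codon 7 GAU (Asp): third position 2-fold.
Codon 8 CCC (Pro): third position 4-fold.
Four-fold degenerate third positions: 6.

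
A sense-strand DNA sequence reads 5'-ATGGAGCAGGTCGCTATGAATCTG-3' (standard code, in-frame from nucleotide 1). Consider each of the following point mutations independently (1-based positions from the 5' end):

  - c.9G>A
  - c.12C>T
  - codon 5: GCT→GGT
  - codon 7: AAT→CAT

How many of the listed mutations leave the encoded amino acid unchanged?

2

Codon 3: CAG (Gln) → CAA (Gln) — synonymous.
Codon 4: GTC (Val) → GTT (Val) — synonymous.
Codon 5: GCT (Ala) → GGT (Gly) — missense.
Codon 7: AAT (Asn) → CAT (His) — missense.
Synonymous: 2 of 4.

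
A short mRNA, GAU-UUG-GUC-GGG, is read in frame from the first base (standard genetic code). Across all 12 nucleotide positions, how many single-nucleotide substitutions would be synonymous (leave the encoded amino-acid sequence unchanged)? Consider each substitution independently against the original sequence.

Codon 1 (GAU, Asp): 1 synonymous substitution.
Codon 2 (UUG, Leu): 2 synonymous substitutions.
Codon 3 (GUC, Val): 3 synonymous substitutions.
Codon 4 (GGG, Gly): 3 synonymous substitutions.
Total: 1 + 2 + 3 + 3 = 9.

9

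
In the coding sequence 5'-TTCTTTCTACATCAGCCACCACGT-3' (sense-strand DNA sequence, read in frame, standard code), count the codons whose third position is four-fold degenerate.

Codon 1 TTC (Phe): third position 2-fold.
Codon 2 TTT (Phe): third position 2-fold.
Codon 3 CTA (Leu): third position 4-fold.
Codon 4 CAT (His): third position 2-fold.
Codon 5 CAG (Gln): third position 2-fold.
Codon 6 CCA (Pro): third position 4-fold.
Codon 7 CCA (Pro): third position 4-fold.
Codon 8 CGT (Arg): third position 4-fold.
Four-fold degenerate third positions: 4.

4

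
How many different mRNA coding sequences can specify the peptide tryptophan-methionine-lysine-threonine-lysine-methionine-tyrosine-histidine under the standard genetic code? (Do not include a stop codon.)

Trp: 1 codon.
Met: 1 codon.
Lys: 2 codons.
Thr: 4 codons.
Lys: 2 codons.
Met: 1 codon.
Tyr: 2 codons.
His: 2 codons.
1 × 1 × 2 × 4 × 2 × 1 × 2 × 2 = 64.

64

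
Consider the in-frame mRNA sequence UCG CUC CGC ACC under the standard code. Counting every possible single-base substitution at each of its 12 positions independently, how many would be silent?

12

Codon 1 (UCG, Ser): 3 synonymous substitutions.
Codon 2 (CUC, Leu): 3 synonymous substitutions.
Codon 3 (CGC, Arg): 3 synonymous substitutions.
Codon 4 (ACC, Thr): 3 synonymous substitutions.
Total: 3 + 3 + 3 + 3 = 12.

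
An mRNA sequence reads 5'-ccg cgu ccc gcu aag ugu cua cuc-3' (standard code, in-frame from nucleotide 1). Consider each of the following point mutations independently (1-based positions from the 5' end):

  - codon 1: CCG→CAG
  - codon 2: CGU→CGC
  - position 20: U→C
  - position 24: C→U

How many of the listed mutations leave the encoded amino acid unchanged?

Codon 1: CCG (Pro) → CAG (Gln) — missense.
Codon 2: CGU (Arg) → CGC (Arg) — synonymous.
Codon 7: CUA (Leu) → CCA (Pro) — missense.
Codon 8: CUC (Leu) → CUU (Leu) — synonymous.
Synonymous: 2 of 4.

2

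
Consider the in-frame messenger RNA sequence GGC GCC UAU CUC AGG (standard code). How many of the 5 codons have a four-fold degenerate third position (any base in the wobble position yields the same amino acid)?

3

Codon 1 GGC (Gly): third position 4-fold.
Codon 2 GCC (Ala): third position 4-fold.
Codon 3 UAU (Tyr): third position 2-fold.
Codon 4 CUC (Leu): third position 4-fold.
Codon 5 AGG (Arg): third position 2-fold.
Four-fold degenerate third positions: 3.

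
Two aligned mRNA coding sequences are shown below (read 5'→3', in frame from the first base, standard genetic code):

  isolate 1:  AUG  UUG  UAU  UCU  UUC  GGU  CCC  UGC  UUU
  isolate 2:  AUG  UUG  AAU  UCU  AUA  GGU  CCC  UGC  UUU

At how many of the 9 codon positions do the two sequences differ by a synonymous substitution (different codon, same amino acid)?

Codon 1: AUG Met / AUG Met — identical.
Codon 2: UUG Leu / UUG Leu — identical.
Codon 3: UAU Tyr / AAU Asn — nonsynonymous.
Codon 4: UCU Ser / UCU Ser — identical.
Codon 5: UUC Phe / AUA Ile — nonsynonymous.
Codon 6: GGU Gly / GGU Gly — identical.
Codon 7: CCC Pro / CCC Pro — identical.
Codon 8: UGC Cys / UGC Cys — identical.
Codon 9: UUU Phe / UUU Phe — identical.
Synonymous differences: 0.

0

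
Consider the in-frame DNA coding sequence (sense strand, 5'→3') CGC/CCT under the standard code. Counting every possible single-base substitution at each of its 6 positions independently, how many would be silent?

Codon 1 (CGC, Arg): 3 synonymous substitutions.
Codon 2 (CCT, Pro): 3 synonymous substitutions.
Total: 3 + 3 = 6.

6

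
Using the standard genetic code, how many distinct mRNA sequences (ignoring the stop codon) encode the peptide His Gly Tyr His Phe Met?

His: 2 codons.
Gly: 4 codons.
Tyr: 2 codons.
His: 2 codons.
Phe: 2 codons.
Met: 1 codon.
2 × 4 × 2 × 2 × 2 × 1 = 64.

64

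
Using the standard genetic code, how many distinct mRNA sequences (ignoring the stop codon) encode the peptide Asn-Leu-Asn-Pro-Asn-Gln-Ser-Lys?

Asn: 2 codons.
Leu: 6 codons.
Asn: 2 codons.
Pro: 4 codons.
Asn: 2 codons.
Gln: 2 codons.
Ser: 6 codons.
Lys: 2 codons.
2 × 6 × 2 × 4 × 2 × 2 × 6 × 2 = 4608.

4608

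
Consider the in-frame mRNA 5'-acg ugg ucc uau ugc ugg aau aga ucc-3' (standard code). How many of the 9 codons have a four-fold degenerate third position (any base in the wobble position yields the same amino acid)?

Codon 1 ACG (Thr): third position 4-fold.
Codon 2 UGG (Trp): third position 1-fold.
Codon 3 UCC (Ser): third position 4-fold.
Codon 4 UAU (Tyr): third position 2-fold.
Codon 5 UGC (Cys): third position 2-fold.
Codon 6 UGG (Trp): third position 1-fold.
Codon 7 AAU (Asn): third position 2-fold.
Codon 8 AGA (Arg): third position 2-fold.
Codon 9 UCC (Ser): third position 4-fold.
Four-fold degenerate third positions: 3.

3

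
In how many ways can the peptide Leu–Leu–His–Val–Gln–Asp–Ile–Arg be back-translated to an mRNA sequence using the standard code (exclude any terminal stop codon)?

Leu: 6 codons.
Leu: 6 codons.
His: 2 codons.
Val: 4 codons.
Gln: 2 codons.
Asp: 2 codons.
Ile: 3 codons.
Arg: 6 codons.
6 × 6 × 2 × 4 × 2 × 2 × 3 × 6 = 20736.

20736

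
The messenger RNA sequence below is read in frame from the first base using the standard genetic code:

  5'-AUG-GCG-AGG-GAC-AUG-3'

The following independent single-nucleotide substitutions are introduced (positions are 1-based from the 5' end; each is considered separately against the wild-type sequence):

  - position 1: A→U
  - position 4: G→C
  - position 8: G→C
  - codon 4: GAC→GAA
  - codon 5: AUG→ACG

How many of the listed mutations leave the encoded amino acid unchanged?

0

Codon 1: AUG (Met) → UUG (Leu) — missense.
Codon 2: GCG (Ala) → CCG (Pro) — missense.
Codon 3: AGG (Arg) → ACG (Thr) — missense.
Codon 4: GAC (Asp) → GAA (Glu) — missense.
Codon 5: AUG (Met) → ACG (Thr) — missense.
Synonymous: 0 of 5.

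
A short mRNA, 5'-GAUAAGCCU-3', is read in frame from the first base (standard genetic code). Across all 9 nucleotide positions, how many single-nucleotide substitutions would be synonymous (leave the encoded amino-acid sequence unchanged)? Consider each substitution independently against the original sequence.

Codon 1 (GAU, Asp): 1 synonymous substitution.
Codon 2 (AAG, Lys): 1 synonymous substitution.
Codon 3 (CCU, Pro): 3 synonymous substitutions.
Total: 1 + 1 + 3 = 5.

5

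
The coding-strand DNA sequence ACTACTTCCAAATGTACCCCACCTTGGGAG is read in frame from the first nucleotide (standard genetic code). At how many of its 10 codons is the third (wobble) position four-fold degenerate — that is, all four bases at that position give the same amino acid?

Codon 1 ACT (Thr): third position 4-fold.
Codon 2 ACT (Thr): third position 4-fold.
Codon 3 TCC (Ser): third position 4-fold.
Codon 4 AAA (Lys): third position 2-fold.
Codon 5 TGT (Cys): third position 2-fold.
Codon 6 ACC (Thr): third position 4-fold.
Codon 7 CCA (Pro): third position 4-fold.
Codon 8 CCT (Pro): third position 4-fold.
Codon 9 TGG (Trp): third position 1-fold.
Codon 10 GAG (Glu): third position 2-fold.
Four-fold degenerate third positions: 6.

6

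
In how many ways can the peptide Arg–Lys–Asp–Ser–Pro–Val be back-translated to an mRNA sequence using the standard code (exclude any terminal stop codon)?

Arg: 6 codons.
Lys: 2 codons.
Asp: 2 codons.
Ser: 6 codons.
Pro: 4 codons.
Val: 4 codons.
6 × 2 × 2 × 6 × 4 × 4 = 2304.

2304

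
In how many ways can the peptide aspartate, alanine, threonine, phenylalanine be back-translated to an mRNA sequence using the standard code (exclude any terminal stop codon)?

Asp: 2 codons.
Ala: 4 codons.
Thr: 4 codons.
Phe: 2 codons.
2 × 4 × 4 × 2 = 64.

64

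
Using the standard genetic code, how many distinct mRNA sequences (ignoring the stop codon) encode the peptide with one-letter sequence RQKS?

144

Arg: 6 codons.
Gln: 2 codons.
Lys: 2 codons.
Ser: 6 codons.
6 × 2 × 2 × 6 = 144.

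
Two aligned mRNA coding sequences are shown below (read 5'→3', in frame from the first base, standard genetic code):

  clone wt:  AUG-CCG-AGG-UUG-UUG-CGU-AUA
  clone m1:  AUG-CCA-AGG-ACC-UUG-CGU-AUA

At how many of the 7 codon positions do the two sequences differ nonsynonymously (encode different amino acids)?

1

Codon 1: AUG Met / AUG Met — identical.
Codon 2: CCG Pro / CCA Pro — synonymous.
Codon 3: AGG Arg / AGG Arg — identical.
Codon 4: UUG Leu / ACC Thr — nonsynonymous.
Codon 5: UUG Leu / UUG Leu — identical.
Codon 6: CGU Arg / CGU Arg — identical.
Codon 7: AUA Ile / AUA Ile — identical.
Nonsynonymous differences: 1.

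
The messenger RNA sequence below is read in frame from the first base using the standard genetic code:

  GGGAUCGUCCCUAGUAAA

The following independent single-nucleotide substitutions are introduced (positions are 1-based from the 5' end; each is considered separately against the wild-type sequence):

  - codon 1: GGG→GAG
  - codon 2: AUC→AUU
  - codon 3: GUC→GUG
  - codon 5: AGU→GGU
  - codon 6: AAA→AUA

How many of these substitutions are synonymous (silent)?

2

Codon 1: GGG (Gly) → GAG (Glu) — missense.
Codon 2: AUC (Ile) → AUU (Ile) — synonymous.
Codon 3: GUC (Val) → GUG (Val) — synonymous.
Codon 5: AGU (Ser) → GGU (Gly) — missense.
Codon 6: AAA (Lys) → AUA (Ile) — missense.
Synonymous: 2 of 5.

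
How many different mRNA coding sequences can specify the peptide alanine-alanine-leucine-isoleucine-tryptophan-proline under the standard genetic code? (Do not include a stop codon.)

Ala: 4 codons.
Ala: 4 codons.
Leu: 6 codons.
Ile: 3 codons.
Trp: 1 codon.
Pro: 4 codons.
4 × 4 × 6 × 3 × 1 × 4 = 1152.

1152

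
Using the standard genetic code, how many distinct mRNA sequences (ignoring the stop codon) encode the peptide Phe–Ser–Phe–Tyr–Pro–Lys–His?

Phe: 2 codons.
Ser: 6 codons.
Phe: 2 codons.
Tyr: 2 codons.
Pro: 4 codons.
Lys: 2 codons.
His: 2 codons.
2 × 6 × 2 × 2 × 4 × 2 × 2 = 768.

768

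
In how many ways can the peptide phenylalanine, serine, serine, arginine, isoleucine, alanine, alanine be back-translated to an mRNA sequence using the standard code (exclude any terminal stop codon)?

20736

Phe: 2 codons.
Ser: 6 codons.
Ser: 6 codons.
Arg: 6 codons.
Ile: 3 codons.
Ala: 4 codons.
Ala: 4 codons.
2 × 6 × 6 × 6 × 3 × 4 × 4 = 20736.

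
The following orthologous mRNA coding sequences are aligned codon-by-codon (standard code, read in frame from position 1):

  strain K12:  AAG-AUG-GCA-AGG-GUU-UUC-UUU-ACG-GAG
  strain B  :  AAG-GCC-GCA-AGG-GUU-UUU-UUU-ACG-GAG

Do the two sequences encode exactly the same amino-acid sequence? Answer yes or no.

Codon 1: AAG Lys / AAG Lys — identical.
Codon 2: AUG Met / GCC Ala — nonsynonymous.
Codon 3: GCA Ala / GCA Ala — identical.
Codon 4: AGG Arg / AGG Arg — identical.
Codon 5: GUU Val / GUU Val — identical.
Codon 6: UUC Phe / UUU Phe — synonymous.
Codon 7: UUU Phe / UUU Phe — identical.
Codon 8: ACG Thr / ACG Thr — identical.
Codon 9: GAG Glu / GAG Glu — identical.
Nonsynonymous differences: 1 → different protein.

no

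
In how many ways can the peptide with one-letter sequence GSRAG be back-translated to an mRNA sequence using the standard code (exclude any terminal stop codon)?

2304

Gly: 4 codons.
Ser: 6 codons.
Arg: 6 codons.
Ala: 4 codons.
Gly: 4 codons.
4 × 6 × 6 × 4 × 4 = 2304.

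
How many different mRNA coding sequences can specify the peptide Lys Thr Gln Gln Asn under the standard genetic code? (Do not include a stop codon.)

Lys: 2 codons.
Thr: 4 codons.
Gln: 2 codons.
Gln: 2 codons.
Asn: 2 codons.
2 × 4 × 2 × 2 × 2 = 64.

64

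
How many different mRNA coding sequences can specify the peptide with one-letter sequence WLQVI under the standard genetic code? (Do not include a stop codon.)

Trp: 1 codon.
Leu: 6 codons.
Gln: 2 codons.
Val: 4 codons.
Ile: 3 codons.
1 × 6 × 2 × 4 × 3 = 144.

144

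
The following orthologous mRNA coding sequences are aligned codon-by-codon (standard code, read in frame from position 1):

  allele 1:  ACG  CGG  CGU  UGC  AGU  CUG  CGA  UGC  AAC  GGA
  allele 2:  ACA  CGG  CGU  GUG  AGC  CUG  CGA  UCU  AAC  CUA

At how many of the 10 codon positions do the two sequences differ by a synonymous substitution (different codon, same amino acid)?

Codon 1: ACG Thr / ACA Thr — synonymous.
Codon 2: CGG Arg / CGG Arg — identical.
Codon 3: CGU Arg / CGU Arg — identical.
Codon 4: UGC Cys / GUG Val — nonsynonymous.
Codon 5: AGU Ser / AGC Ser — synonymous.
Codon 6: CUG Leu / CUG Leu — identical.
Codon 7: CGA Arg / CGA Arg — identical.
Codon 8: UGC Cys / UCU Ser — nonsynonymous.
Codon 9: AAC Asn / AAC Asn — identical.
Codon 10: GGA Gly / CUA Leu — nonsynonymous.
Synonymous differences: 2.

2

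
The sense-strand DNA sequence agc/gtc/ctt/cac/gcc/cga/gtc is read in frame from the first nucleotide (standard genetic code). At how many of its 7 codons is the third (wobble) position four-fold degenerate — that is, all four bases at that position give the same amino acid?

5

Codon 1 AGC (Ser): third position 2-fold.
Codon 2 GTC (Val): third position 4-fold.
Codon 3 CTT (Leu): third position 4-fold.
Codon 4 CAC (His): third position 2-fold.
Codon 5 GCC (Ala): third position 4-fold.
Codon 6 CGA (Arg): third position 4-fold.
Codon 7 GTC (Val): third position 4-fold.
Four-fold degenerate third positions: 5.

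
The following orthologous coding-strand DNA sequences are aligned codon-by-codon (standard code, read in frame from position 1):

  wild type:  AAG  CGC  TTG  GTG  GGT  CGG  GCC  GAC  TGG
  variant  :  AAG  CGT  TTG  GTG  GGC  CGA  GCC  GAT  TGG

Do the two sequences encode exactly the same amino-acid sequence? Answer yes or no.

Codon 1: AAG Lys / AAG Lys — identical.
Codon 2: CGC Arg / CGT Arg — synonymous.
Codon 3: TTG Leu / TTG Leu — identical.
Codon 4: GTG Val / GTG Val — identical.
Codon 5: GGT Gly / GGC Gly — synonymous.
Codon 6: CGG Arg / CGA Arg — synonymous.
Codon 7: GCC Ala / GCC Ala — identical.
Codon 8: GAC Asp / GAT Asp — synonymous.
Codon 9: TGG Trp / TGG Trp — identical.
Nonsynonymous differences: 0 → same protein.

yes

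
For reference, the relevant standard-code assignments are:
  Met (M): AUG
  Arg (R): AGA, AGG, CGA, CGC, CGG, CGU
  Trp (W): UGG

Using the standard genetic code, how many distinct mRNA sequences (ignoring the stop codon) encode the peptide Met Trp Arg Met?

Met: 1 codon.
Trp: 1 codon.
Arg: 6 codons.
Met: 1 codon.
1 × 1 × 6 × 1 = 6.

6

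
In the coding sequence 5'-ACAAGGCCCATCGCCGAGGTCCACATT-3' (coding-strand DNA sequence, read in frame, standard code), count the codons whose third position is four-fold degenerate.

4

Codon 1 ACA (Thr): third position 4-fold.
Codon 2 AGG (Arg): third position 2-fold.
Codon 3 CCC (Pro): third position 4-fold.
Codon 4 ATC (Ile): third position 3-fold.
Codon 5 GCC (Ala): third position 4-fold.
Codon 6 GAG (Glu): third position 2-fold.
Codon 7 GTC (Val): third position 4-fold.
Codon 8 CAC (His): third position 2-fold.
Codon 9 ATT (Ile): third position 3-fold.
Four-fold degenerate third positions: 4.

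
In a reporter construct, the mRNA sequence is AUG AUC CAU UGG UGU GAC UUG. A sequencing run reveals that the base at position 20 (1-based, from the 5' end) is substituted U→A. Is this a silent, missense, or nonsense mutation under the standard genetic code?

Position 20 falls in codon 7: UUG → Leu.
After the substitution the codon is UAG → Stop.
The new codon is a stop codon, so this is a nonsense mutation.

nonsense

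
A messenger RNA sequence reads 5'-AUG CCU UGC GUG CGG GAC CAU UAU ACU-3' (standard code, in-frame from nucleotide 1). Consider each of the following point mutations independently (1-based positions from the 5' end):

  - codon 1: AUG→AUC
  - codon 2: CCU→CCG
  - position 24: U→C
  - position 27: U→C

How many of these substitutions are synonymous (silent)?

3

Codon 1: AUG (Met) → AUC (Ile) — missense.
Codon 2: CCU (Pro) → CCG (Pro) — synonymous.
Codon 8: UAU (Tyr) → UAC (Tyr) — synonymous.
Codon 9: ACU (Thr) → ACC (Thr) — synonymous.
Synonymous: 3 of 4.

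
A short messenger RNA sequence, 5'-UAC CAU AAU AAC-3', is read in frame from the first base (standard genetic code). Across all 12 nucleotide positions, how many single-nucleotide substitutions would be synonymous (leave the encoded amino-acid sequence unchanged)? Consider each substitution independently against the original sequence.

Codon 1 (UAC, Tyr): 1 synonymous substitution.
Codon 2 (CAU, His): 1 synonymous substitution.
Codon 3 (AAU, Asn): 1 synonymous substitution.
Codon 4 (AAC, Asn): 1 synonymous substitution.
Total: 1 + 1 + 1 + 1 = 4.

4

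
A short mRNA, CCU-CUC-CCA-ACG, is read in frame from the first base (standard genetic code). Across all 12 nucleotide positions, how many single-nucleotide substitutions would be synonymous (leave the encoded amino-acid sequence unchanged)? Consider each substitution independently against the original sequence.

Codon 1 (CCU, Pro): 3 synonymous substitutions.
Codon 2 (CUC, Leu): 3 synonymous substitutions.
Codon 3 (CCA, Pro): 3 synonymous substitutions.
Codon 4 (ACG, Thr): 3 synonymous substitutions.
Total: 3 + 3 + 3 + 3 = 12.

12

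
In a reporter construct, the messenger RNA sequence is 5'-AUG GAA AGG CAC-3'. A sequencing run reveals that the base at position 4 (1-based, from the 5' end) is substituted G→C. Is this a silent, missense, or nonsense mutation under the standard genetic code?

missense

Position 4 falls in codon 2: GAA → Glu.
After the substitution the codon is CAA → Gln.
Glu ≠ Gln, so this is a missense mutation.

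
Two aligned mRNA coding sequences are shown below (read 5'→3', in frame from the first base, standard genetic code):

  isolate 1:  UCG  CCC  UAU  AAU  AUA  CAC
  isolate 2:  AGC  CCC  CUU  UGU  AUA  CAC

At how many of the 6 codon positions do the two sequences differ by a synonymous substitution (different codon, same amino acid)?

1

Codon 1: UCG Ser / AGC Ser — synonymous.
Codon 2: CCC Pro / CCC Pro — identical.
Codon 3: UAU Tyr / CUU Leu — nonsynonymous.
Codon 4: AAU Asn / UGU Cys — nonsynonymous.
Codon 5: AUA Ile / AUA Ile — identical.
Codon 6: CAC His / CAC His — identical.
Synonymous differences: 1.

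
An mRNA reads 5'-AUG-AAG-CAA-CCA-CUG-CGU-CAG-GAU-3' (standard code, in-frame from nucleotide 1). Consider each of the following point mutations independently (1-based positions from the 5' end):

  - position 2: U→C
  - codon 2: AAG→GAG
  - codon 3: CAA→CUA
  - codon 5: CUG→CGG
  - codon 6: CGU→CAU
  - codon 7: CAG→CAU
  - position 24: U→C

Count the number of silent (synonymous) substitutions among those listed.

Codon 1: AUG (Met) → ACG (Thr) — missense.
Codon 2: AAG (Lys) → GAG (Glu) — missense.
Codon 3: CAA (Gln) → CUA (Leu) — missense.
Codon 5: CUG (Leu) → CGG (Arg) — missense.
Codon 6: CGU (Arg) → CAU (His) — missense.
Codon 7: CAG (Gln) → CAU (His) — missense.
Codon 8: GAU (Asp) → GAC (Asp) — synonymous.
Synonymous: 1 of 7.

1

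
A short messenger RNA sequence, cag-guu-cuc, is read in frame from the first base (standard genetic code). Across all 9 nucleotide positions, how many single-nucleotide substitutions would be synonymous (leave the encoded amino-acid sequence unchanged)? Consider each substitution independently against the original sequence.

7

Codon 1 (CAG, Gln): 1 synonymous substitution.
Codon 2 (GUU, Val): 3 synonymous substitutions.
Codon 3 (CUC, Leu): 3 synonymous substitutions.
Total: 1 + 3 + 3 = 7.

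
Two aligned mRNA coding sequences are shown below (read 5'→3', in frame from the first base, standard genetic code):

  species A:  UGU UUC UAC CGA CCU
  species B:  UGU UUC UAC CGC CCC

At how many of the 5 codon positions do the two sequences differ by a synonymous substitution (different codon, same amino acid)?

2

Codon 1: UGU Cys / UGU Cys — identical.
Codon 2: UUC Phe / UUC Phe — identical.
Codon 3: UAC Tyr / UAC Tyr — identical.
Codon 4: CGA Arg / CGC Arg — synonymous.
Codon 5: CCU Pro / CCC Pro — synonymous.
Synonymous differences: 2.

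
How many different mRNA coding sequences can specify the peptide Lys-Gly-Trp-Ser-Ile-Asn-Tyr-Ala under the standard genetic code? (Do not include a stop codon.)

2304

Lys: 2 codons.
Gly: 4 codons.
Trp: 1 codon.
Ser: 6 codons.
Ile: 3 codons.
Asn: 2 codons.
Tyr: 2 codons.
Ala: 4 codons.
2 × 4 × 1 × 6 × 3 × 2 × 2 × 4 = 2304.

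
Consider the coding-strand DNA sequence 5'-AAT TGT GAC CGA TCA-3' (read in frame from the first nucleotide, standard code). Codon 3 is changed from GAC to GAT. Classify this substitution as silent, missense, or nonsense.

Position 9 falls in codon 3: GAC → Asp.
After the substitution the codon is GAT → Asp.
Both encode Asp, so the change is synonymous.

silent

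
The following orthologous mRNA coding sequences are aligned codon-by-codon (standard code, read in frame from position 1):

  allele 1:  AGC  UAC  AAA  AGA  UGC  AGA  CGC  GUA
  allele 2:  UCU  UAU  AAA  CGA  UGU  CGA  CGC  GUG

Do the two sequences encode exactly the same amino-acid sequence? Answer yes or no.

Codon 1: AGC Ser / UCU Ser — synonymous.
Codon 2: UAC Tyr / UAU Tyr — synonymous.
Codon 3: AAA Lys / AAA Lys — identical.
Codon 4: AGA Arg / CGA Arg — synonymous.
Codon 5: UGC Cys / UGU Cys — synonymous.
Codon 6: AGA Arg / CGA Arg — synonymous.
Codon 7: CGC Arg / CGC Arg — identical.
Codon 8: GUA Val / GUG Val — synonymous.
Nonsynonymous differences: 0 → same protein.

yes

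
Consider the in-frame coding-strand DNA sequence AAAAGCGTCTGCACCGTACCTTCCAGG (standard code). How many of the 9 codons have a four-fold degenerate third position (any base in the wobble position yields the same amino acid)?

5

Codon 1 AAA (Lys): third position 2-fold.
Codon 2 AGC (Ser): third position 2-fold.
Codon 3 GTC (Val): third position 4-fold.
Codon 4 TGC (Cys): third position 2-fold.
Codon 5 ACC (Thr): third position 4-fold.
Codon 6 GTA (Val): third position 4-fold.
Codon 7 CCT (Pro): third position 4-fold.
Codon 8 TCC (Ser): third position 4-fold.
Codon 9 AGG (Arg): third position 2-fold.
Four-fold degenerate third positions: 5.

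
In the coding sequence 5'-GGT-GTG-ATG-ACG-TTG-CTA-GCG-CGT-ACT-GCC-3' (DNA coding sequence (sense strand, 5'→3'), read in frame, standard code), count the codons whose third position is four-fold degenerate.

Codon 1 GGT (Gly): third position 4-fold.
Codon 2 GTG (Val): third position 4-fold.
Codon 3 ATG (Met): third position 1-fold.
Codon 4 ACG (Thr): third position 4-fold.
Codon 5 TTG (Leu): third position 2-fold.
Codon 6 CTA (Leu): third position 4-fold.
Codon 7 GCG (Ala): third position 4-fold.
Codon 8 CGT (Arg): third position 4-fold.
Codon 9 ACT (Thr): third position 4-fold.
Codon 10 GCC (Ala): third position 4-fold.
Four-fold degenerate third positions: 8.

8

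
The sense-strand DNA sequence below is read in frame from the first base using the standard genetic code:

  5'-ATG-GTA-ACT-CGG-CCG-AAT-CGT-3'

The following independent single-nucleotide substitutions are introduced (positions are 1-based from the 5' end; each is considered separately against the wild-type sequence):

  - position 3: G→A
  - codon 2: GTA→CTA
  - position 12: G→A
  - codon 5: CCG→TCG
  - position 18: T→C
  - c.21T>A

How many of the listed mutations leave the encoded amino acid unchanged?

3

Codon 1: ATG (Met) → ATA (Ile) — missense.
Codon 2: GTA (Val) → CTA (Leu) — missense.
Codon 4: CGG (Arg) → CGA (Arg) — synonymous.
Codon 5: CCG (Pro) → TCG (Ser) — missense.
Codon 6: AAT (Asn) → AAC (Asn) — synonymous.
Codon 7: CGT (Arg) → CGA (Arg) — synonymous.
Synonymous: 3 of 6.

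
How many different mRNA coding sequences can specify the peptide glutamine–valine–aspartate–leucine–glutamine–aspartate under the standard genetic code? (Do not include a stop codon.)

Gln: 2 codons.
Val: 4 codons.
Asp: 2 codons.
Leu: 6 codons.
Gln: 2 codons.
Asp: 2 codons.
2 × 4 × 2 × 6 × 2 × 2 = 384.

384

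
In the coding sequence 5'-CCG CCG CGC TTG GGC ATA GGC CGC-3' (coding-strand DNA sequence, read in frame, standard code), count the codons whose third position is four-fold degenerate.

Codon 1 CCG (Pro): third position 4-fold.
Codon 2 CCG (Pro): third position 4-fold.
Codon 3 CGC (Arg): third position 4-fold.
Codon 4 TTG (Leu): third position 2-fold.
Codon 5 GGC (Gly): third position 4-fold.
Codon 6 ATA (Ile): third position 3-fold.
Codon 7 GGC (Gly): third position 4-fold.
Codon 8 CGC (Arg): third position 4-fold.
Four-fold degenerate third positions: 6.

6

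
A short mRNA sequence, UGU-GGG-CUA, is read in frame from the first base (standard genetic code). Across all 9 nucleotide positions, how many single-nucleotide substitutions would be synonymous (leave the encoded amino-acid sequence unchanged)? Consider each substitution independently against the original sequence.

Codon 1 (UGU, Cys): 1 synonymous substitution.
Codon 2 (GGG, Gly): 3 synonymous substitutions.
Codon 3 (CUA, Leu): 4 synonymous substitutions.
Total: 1 + 3 + 4 = 8.

8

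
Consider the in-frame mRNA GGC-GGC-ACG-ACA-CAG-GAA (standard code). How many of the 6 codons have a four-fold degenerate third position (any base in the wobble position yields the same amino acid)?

Codon 1 GGC (Gly): third position 4-fold.
Codon 2 GGC (Gly): third position 4-fold.
Codon 3 ACG (Thr): third position 4-fold.
Codon 4 ACA (Thr): third position 4-fold.
Codon 5 CAG (Gln): third position 2-fold.
Codon 6 GAA (Glu): third position 2-fold.
Four-fold degenerate third positions: 4.

4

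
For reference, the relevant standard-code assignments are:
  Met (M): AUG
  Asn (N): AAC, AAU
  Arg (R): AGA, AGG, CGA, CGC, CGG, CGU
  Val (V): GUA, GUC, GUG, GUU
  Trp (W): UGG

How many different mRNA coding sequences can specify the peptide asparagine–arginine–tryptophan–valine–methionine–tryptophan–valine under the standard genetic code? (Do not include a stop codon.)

192

Asn: 2 codons.
Arg: 6 codons.
Trp: 1 codon.
Val: 4 codons.
Met: 1 codon.
Trp: 1 codon.
Val: 4 codons.
2 × 6 × 1 × 4 × 1 × 1 × 4 = 192.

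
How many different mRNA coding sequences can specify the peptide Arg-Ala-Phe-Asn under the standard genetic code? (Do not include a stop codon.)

Arg: 6 codons.
Ala: 4 codons.
Phe: 2 codons.
Asn: 2 codons.
6 × 4 × 2 × 2 = 96.

96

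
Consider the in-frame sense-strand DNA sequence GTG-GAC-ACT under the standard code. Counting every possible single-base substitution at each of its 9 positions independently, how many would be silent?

7

Codon 1 (GTG, Val): 3 synonymous substitutions.
Codon 2 (GAC, Asp): 1 synonymous substitution.
Codon 3 (ACT, Thr): 3 synonymous substitutions.
Total: 3 + 1 + 3 = 7.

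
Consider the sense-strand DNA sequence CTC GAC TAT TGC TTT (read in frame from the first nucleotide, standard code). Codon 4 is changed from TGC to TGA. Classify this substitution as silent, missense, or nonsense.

Position 12 falls in codon 4: TGC → Cys.
After the substitution the codon is TGA → Stop.
The new codon is a stop codon, so this is a nonsense mutation.

nonsense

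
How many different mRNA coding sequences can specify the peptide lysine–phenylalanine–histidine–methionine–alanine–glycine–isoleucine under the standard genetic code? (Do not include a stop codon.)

Lys: 2 codons.
Phe: 2 codons.
His: 2 codons.
Met: 1 codon.
Ala: 4 codons.
Gly: 4 codons.
Ile: 3 codons.
2 × 2 × 2 × 1 × 4 × 4 × 3 = 384.

384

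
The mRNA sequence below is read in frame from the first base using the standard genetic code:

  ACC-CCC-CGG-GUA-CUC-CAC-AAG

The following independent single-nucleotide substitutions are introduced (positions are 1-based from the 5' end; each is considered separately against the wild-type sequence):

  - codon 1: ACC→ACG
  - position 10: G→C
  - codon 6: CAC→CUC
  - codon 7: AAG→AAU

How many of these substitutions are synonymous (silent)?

Codon 1: ACC (Thr) → ACG (Thr) — synonymous.
Codon 4: GUA (Val) → CUA (Leu) — missense.
Codon 6: CAC (His) → CUC (Leu) — missense.
Codon 7: AAG (Lys) → AAU (Asn) — missense.
Synonymous: 1 of 4.

1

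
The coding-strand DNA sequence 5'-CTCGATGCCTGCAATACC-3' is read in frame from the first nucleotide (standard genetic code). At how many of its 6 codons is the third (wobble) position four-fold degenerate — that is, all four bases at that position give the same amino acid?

Codon 1 CTC (Leu): third position 4-fold.
Codon 2 GAT (Asp): third position 2-fold.
Codon 3 GCC (Ala): third position 4-fold.
Codon 4 TGC (Cys): third position 2-fold.
Codon 5 AAT (Asn): third position 2-fold.
Codon 6 ACC (Thr): third position 4-fold.
Four-fold degenerate third positions: 3.

3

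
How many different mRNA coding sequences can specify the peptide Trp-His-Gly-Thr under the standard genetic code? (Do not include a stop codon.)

Trp: 1 codon.
His: 2 codons.
Gly: 4 codons.
Thr: 4 codons.
1 × 2 × 4 × 4 = 32.

32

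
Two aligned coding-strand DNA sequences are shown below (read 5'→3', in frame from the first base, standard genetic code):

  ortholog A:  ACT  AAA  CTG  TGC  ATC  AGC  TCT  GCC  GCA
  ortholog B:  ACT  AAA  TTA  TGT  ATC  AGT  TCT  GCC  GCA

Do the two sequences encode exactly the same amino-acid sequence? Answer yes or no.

Codon 1: ACT Thr / ACT Thr — identical.
Codon 2: AAA Lys / AAA Lys — identical.
Codon 3: CTG Leu / TTA Leu — synonymous.
Codon 4: TGC Cys / TGT Cys — synonymous.
Codon 5: ATC Ile / ATC Ile — identical.
Codon 6: AGC Ser / AGT Ser — synonymous.
Codon 7: TCT Ser / TCT Ser — identical.
Codon 8: GCC Ala / GCC Ala — identical.
Codon 9: GCA Ala / GCA Ala — identical.
Nonsynonymous differences: 0 → same protein.

yes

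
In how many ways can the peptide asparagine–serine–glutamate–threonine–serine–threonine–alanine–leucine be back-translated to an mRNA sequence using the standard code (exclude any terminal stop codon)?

55296

Asn: 2 codons.
Ser: 6 codons.
Glu: 2 codons.
Thr: 4 codons.
Ser: 6 codons.
Thr: 4 codons.
Ala: 4 codons.
Leu: 6 codons.
2 × 6 × 2 × 4 × 6 × 4 × 4 × 6 = 55296.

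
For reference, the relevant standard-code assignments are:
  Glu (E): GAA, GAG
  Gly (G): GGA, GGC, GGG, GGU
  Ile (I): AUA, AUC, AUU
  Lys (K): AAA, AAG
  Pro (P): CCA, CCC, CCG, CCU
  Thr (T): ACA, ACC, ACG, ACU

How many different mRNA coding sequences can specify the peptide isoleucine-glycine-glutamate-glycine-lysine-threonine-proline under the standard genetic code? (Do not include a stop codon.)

Ile: 3 codons.
Gly: 4 codons.
Glu: 2 codons.
Gly: 4 codons.
Lys: 2 codons.
Thr: 4 codons.
Pro: 4 codons.
3 × 4 × 2 × 4 × 2 × 4 × 4 = 3072.

3072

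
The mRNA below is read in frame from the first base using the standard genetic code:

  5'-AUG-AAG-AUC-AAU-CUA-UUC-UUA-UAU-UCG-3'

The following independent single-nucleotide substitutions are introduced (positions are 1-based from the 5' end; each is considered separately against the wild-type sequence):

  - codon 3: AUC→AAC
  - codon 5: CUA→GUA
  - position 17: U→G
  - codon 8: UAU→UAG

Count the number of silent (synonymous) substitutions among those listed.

0

Codon 3: AUC (Ile) → AAC (Asn) — missense.
Codon 5: CUA (Leu) → GUA (Val) — missense.
Codon 6: UUC (Phe) → UGC (Cys) — missense.
Codon 8: UAU (Tyr) → UAG (Stop) — nonsense.
Synonymous: 0 of 4.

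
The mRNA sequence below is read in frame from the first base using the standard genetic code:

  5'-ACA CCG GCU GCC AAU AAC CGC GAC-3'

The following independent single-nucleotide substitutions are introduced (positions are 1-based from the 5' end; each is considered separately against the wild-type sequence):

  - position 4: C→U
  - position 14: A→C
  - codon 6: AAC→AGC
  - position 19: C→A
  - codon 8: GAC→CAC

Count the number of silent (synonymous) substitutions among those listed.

0

Codon 2: CCG (Pro) → UCG (Ser) — missense.
Codon 5: AAU (Asn) → ACU (Thr) — missense.
Codon 6: AAC (Asn) → AGC (Ser) — missense.
Codon 7: CGC (Arg) → AGC (Ser) — missense.
Codon 8: GAC (Asp) → CAC (His) — missense.
Synonymous: 0 of 5.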